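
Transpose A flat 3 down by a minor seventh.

The seventh takes the letter from A down to B.
Moving 10 semitones down from Ab3 (the size of a minor seventh) reaches Bb2.

B flat 2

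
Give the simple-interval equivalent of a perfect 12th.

P5

Take out an octave (7 from the number): 12 − 7 = 5.
Quality carries through unchanged, so the simple form is a perfect fifth.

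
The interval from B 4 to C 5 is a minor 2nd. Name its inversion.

major seventh

The rule of nine gives the new number: 9 − 2 = 7, so a second becomes a seventh.
The quality also flips — minor becomes major — giving a major seventh.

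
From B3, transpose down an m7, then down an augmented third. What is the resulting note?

Down a minor seventh from B3: C#3 (10 semitones down).
An augmented third down from C#3 is Ab2.

Ab2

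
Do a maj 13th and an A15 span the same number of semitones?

21 semitones (major thirteenth) vs 25 semitones (augmented fifteenth): not equal.

No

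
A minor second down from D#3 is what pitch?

The second takes the letter from D down to C.
A minor second spans 1 semitone, so from D#3 the target pitch is C##3.

C##3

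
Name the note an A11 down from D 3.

Four letters down from D (plus an octave) reaches A.
Moving 18 semitones down from D3 (the size of an augmented eleventh) reaches Ab1.

A flat 1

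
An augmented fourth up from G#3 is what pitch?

Counting four letter names up from G lands on C.
An augmented fourth is 6 semitones; 6 semitones up from G#3 gives C##4.

C##4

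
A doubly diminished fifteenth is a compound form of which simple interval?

Take out an octave (7 from the number): 15 − 7 = 8.
So a doubly diminished fifteenth is an octave plus a doubly diminished octave. The quality is unchanged.

doubly diminished 8th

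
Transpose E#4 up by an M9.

F##5

The ninth's letter: E up two letter names plus an octave → F.
A major ninth spans 14 semitones, so from E#4 the target pitch is F##5.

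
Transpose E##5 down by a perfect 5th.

A##4

The fifth takes the letter from E down to A.
A perfect fifth is 7 semitones; 7 semitones down from E##5 gives A##4.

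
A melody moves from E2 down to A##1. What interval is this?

Descending from E2 to A##1 is the same interval as ascending A##1 to E2.
A to E spans five letter names (A-B-C-D-E) — that makes it a fifth of some quality.
The perfect fifth is 7 semitones; here we have 5, two semitones narrower: doubly diminished.

doubly diminished fifth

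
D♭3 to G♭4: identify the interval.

D to G spans four letter names (D-E-F-G), plus an octave, so the interval is some kind of eleventh.
Counting semitones, Db3→Gb4 is 17, which is the perfect eleventh.
(Equivalently, a compound perfect fourth: a perfect fourth plus an octave.)

perfect 11th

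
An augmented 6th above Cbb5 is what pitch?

Counting six letter names up from C lands on A.
An augmented sixth is 10 semitones; 10 semitones up from Cbb5 gives Ab5.

Ab5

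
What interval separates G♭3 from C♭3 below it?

Descending from Gb3 to Cb3 is the same interval as ascending Cb3 to Gb3.
C to G spans five letter names (C-D-E-F-G) — that makes it a fifth of some quality.
Counting semitones, Cb3→Gb3 is 7, which is the perfect fifth.

P5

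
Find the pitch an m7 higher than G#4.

Seven letter names up from G: F.
Moving 10 semitones up from G#4 (the size of a minor seventh) reaches F#5.

F#5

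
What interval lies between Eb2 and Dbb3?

d7

E to D spans seven letter names (E-F-G-A-B-C-D) — that makes it a seventh of some quality.
A major seventh would be 11 semitones; Eb2 to Dbb3 is 9, two semitones narrower, so the interval is diminished.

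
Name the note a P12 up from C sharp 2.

Counting five letter names plus an octave up from C lands on G.
Moving 19 semitones up from C#2 (the size of a perfect twelfth) reaches G#3.

G sharp 3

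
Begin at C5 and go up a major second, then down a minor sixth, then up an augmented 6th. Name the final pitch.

Up a major second from C5: D5 (2 semitones up).
D5 down a minor sixth → F#4 (8 semitones).
An augmented sixth up from F#4 is D##5.

D##5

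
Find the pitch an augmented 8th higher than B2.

B#3

The letter stays B (same as the start), shifted an octave up.
An augmented octave spans 13 semitones, so from B2 the target pitch is B#3.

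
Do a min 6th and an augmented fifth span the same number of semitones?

Yes

A minor sixth spans 8 semitones, and an augmented fifth also spans 8 semitones — they're enharmonic.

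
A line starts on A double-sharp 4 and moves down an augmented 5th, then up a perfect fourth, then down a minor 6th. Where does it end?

B sharp 3

Down an augmented fifth from A##4: D#4 (8 semitones down).
Up a perfect fourth from D#4: G#4 (5 semitones up).
Down a minor sixth from G#4: B#3 (8 semitones down).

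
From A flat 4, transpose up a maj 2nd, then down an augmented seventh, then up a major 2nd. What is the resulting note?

D double-flat 4

Up a major second from Ab4: Bb4 (2 semitones up).
Down an augmented seventh from Bb4: Cbb4 (12 semitones down).
A major second up from Cbb4 is Dbb4.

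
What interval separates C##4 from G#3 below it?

Descending from C##4 to G#3 is the same interval as ascending G#3 to C##4.
G to C spans four letter names (G-A-B-C), so the interval is some kind of fourth.
A perfect fourth would be 5 semitones; G#3 to C##4 is 6, one semitone wider, so the interval is augmented.

augmented 4th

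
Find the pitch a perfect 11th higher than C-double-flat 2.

Four letters up from C (plus an octave) reaches F.
A perfect eleventh spans 17 semitones, so from Cbb2 the target pitch is Fbb3.

F-double-flat 3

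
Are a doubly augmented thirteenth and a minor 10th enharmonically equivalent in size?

No

A doubly augmented thirteenth spans 23 semitones; a minor tenth spans 15 semitones. They differ by 8.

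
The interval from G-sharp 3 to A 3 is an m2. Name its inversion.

Interval numbers invert to sum to nine: 2 + 7 = 9, so a second inverts to a seventh.
The quality also flips — minor becomes major — giving a major seventh.

major 7th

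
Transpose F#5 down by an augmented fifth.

Bb4

The fifth takes the letter from F down to B.
Moving 8 semitones down from F#5 (the size of an augmented fifth) reaches Bb4.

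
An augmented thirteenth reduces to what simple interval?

augmented 6th

Take out an octave (7 from the number): 13 − 7 = 6.
Quality carries through unchanged, so the simple form is an augmented sixth.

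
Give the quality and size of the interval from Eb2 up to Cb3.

E to C spans six letter names (E-F-G-A-B-C), so the interval is some kind of sixth.
At 8 semitones, Eb2→Cb3 falls one short of a major sixth: minor.

minor sixth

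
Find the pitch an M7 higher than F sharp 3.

E sharp 4

The seventh takes the letter from F up to E.
A major seventh spans 11 semitones, so from F#3 the target pitch is E#4.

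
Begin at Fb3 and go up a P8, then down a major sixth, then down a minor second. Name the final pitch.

A perfect octave up from Fb3 is Fb4.
Fb4 down a major sixth → Abb3 (9 semitones).
Down a minor second from Abb3: Gb3 (1 semitone down).

Gb3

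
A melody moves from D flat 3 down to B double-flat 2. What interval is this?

major third

Descending from Db3 to Bbb2 is the same interval as ascending Bbb2 to Db3.
B to D spans three letter names (B-C-D): a third.
The major third spans 4 semitones, and Bbb2 to Db3 is exactly 4 semitones — so this is a major third.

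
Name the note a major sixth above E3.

Counting six letter names up from E lands on C.
A major sixth is 9 semitones; 9 semitones up from E3 gives C#4.

C#4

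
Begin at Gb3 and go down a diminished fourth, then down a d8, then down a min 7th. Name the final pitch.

E#1

Gb3 down a diminished fourth → D3 (4 semitones).
A diminished octave down from D3 is D#2.
A minor seventh down from D#2 is E#1.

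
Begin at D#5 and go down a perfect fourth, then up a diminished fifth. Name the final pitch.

E5

A perfect fourth down from D#5 is A#4.
Up a diminished fifth from A#4: E5 (6 semitones up).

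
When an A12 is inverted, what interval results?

d4

First reduce the compound augmented twelfth to its simple form, an augmented fifth.
Interval numbers invert to sum to nine: 5 + 4 = 9, so a fifth inverts to a fourth.
The quality also flips — augmented becomes diminished — giving a diminished fourth.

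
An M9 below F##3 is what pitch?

E#2

Counting two letter names plus an octave down from F lands on E.
Moving 14 semitones down from F##3 (the size of a major ninth) reaches E#2.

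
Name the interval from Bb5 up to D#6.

B to D spans three letter names (B-C-D), so the interval is some kind of third.
The major third is 4 semitones; here we have 5, one semitone wider: augmented.

augmented 3rd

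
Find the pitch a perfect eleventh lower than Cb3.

Gb1

The eleventh's letter: C down four letter names plus an octave → G.
A perfect eleventh is 17 semitones; 17 semitones down from Cb3 gives Gb1.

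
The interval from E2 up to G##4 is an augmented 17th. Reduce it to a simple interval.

Take out 2 octaves (14 from the number): 17 − 14 = 3.
Quality carries through unchanged, so the simple form is an augmented third.

augmented 3rd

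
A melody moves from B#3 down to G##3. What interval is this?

Descending from B#3 to G##3 is the same interval as ascending G##3 to B#3.
G to B spans three letter names (G-A-B) — that makes it a third of some quality.
At 3 semitones, G##3→B#3 falls one short of a major third: minor.

m3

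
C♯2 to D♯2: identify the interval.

C to D spans two letter names (C-D), so the interval is some kind of second.
C#2 to D#2 is 2 semitones, matching the major second exactly, so the quality is major.

major 2nd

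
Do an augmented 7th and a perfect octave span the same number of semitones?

An augmented seventh = 12 semitones = a perfect octave; enharmonically equal.

Yes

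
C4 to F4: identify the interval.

perfect fourth

C to F spans four letter names (C-D-E-F) — that makes it a fourth of some quality.
C4 to F4 is 5 semitones, matching the perfect fourth exactly, so the quality is perfect.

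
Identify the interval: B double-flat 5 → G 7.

augmented 13th

B to G spans six letter names (B-C-D-E-F-G), plus an octave, so the interval is some kind of thirteenth.
A major thirteenth would be 21 semitones; Bbb5 to G7 is 22, one semitone wider, so the interval is augmented.
(Equivalently, a compound augmented sixth: an augmented sixth plus an octave.)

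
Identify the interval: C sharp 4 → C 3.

augmented octave

Descending from C#4 to C3 is the same interval as ascending C3 to C#4.
C to C is the same letter name, plus an octave: an octave.
The perfect octave is 12 semitones; here we have 13, one semitone wider: augmented.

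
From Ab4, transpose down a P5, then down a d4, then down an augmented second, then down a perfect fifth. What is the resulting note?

Cb3

Ab4 down a perfect fifth → Db4 (7 semitones).
Down a diminished fourth from Db4: A3 (4 semitones down).
Down an augmented second from A3: Gb3 (3 semitones down).
Gb3 down a perfect fifth → Cb3 (7 semitones).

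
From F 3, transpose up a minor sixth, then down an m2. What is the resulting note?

A minor sixth up from F3 is Db4.
A minor second down from Db4 is C4.

C 4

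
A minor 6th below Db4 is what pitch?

The sixth takes the letter from D down to F.
Moving 8 semitones down from Db4 (the size of a minor sixth) reaches F3.

F3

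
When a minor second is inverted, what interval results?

major 7th

Interval numbers invert to sum to nine: 2 + 7 = 9, so a second inverts to a seventh.
Quality inverts too: minor becomes major. That makes the inversion a major seventh.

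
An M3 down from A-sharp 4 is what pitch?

The third takes the letter from A down to F.
A major third spans 4 semitones, so from A#4 the target pitch is F#4.

F-sharp 4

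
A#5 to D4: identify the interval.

augmented twelfth

Descending from A#5 to D4 is the same interval as ascending D4 to A#5.
D to A spans five letter names (D-E-F-G-A), plus an octave — that makes it a twelfth of some quality.
The perfect twelfth is 19 semitones; here we have 20, one semitone wider: augmented.
(Equivalently, a compound augmented fifth: an augmented fifth plus an octave.)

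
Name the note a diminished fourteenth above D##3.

Counting seven letter names plus an octave up from D lands on C.
A diminished fourteenth is 21 semitones; 21 semitones up from D##3 gives C#5.

C#5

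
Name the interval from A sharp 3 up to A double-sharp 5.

A15

A to A is the same letter name, plus 2 octaves: a fifteenth.
The perfect fifteenth is 24 semitones; here we have 25, one semitone wider: augmented.
(Equivalently, a compound augmented octave: an augmented octave plus an octave.)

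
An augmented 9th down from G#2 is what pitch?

Counting two letter names plus an octave down from G lands on F.
Moving 15 semitones down from G#2 (the size of an augmented ninth) reaches F1.

F1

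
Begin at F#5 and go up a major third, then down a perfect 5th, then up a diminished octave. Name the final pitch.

D6

F#5 up a major third → A#5 (4 semitones).
A#5 down a perfect fifth → D#5 (7 semitones).
Up a diminished octave from D#5: D6 (11 semitones up).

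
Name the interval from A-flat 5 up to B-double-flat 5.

A to B spans two letter names (A-B) — that makes it a second of some quality.
Ab5 to Bbb5 is 1 semitone, a half step short of the major second (2), so this is minor.

minor second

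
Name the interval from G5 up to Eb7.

m13

G to E spans six letter names (G-A-B-C-D-E), plus an octave — that makes it a thirteenth of some quality.
A major thirteenth would be 21 semitones, but G5 to Eb7 is 20 — one semitone narrower, making it a minor thirteenth.
(Equivalently, a compound minor sixth: a minor sixth plus an octave.)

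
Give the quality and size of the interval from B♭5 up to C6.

B to C spans two letter names (B-C) — that makes it a second of some quality.
Bb5 to C6 is 2 semitones, matching the major second exactly, so the quality is major.

major second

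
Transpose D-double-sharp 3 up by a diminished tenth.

F-sharp 4

Counting three letter names plus an octave up from D lands on F.
Moving 14 semitones up from D##3 (the size of a diminished tenth) reaches F#4.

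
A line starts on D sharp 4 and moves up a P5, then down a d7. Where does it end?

B double-sharp 3

A perfect fifth up from D#4 is A#4.
Down a diminished seventh from A#4: B##3 (9 semitones down).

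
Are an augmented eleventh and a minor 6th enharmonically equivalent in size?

An augmented eleventh spans 18 semitones; a minor sixth spans 8 semitones. They differ by 10.

No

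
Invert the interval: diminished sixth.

augmented third

The rule of nine gives the new number: 9 − 6 = 3, so a sixth becomes a third.
And diminished becomes augmented under inversion, so we get an augmented third.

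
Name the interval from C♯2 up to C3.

C to C is the same letter name, plus an octave, so the interval is some kind of octave.
A perfect octave would be 12 semitones; C#2 to C3 is 11, one semitone narrower, so the interval is diminished.

d8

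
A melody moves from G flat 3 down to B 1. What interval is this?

Descending from Gb3 to B1 is the same interval as ascending B1 to Gb3.
B to G spans six letter names (B-C-D-E-F-G), plus an octave — that makes it a thirteenth of some quality.
A major thirteenth would be 21 semitones; B1 to Gb3 is 19, two semitones narrower, so the interval is diminished.
(Equivalently, a compound diminished sixth: a diminished sixth plus an octave.)

d13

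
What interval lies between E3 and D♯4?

major 7th

E to D spans seven letter names (E-F-G-A-B-C-D): a seventh.
The major seventh spans 11 semitones, and E3 to D#4 is exactly 11 semitones — so this is a major seventh.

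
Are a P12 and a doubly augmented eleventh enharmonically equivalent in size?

Yes

A perfect twelfth spans 19 semitones, and a doubly augmented eleventh also spans 19 semitones — they're enharmonic.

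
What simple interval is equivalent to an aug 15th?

Each octave removed subtracts seven from the number: 15 − 7 = 8.
That makes an augmented fifteenth a compound augmented octave — an octave plus an augmented octave.

A8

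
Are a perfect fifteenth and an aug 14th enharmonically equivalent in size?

A perfect fifteenth spans 24 semitones, and an augmented fourteenth also spans 24 semitones — they're enharmonic.

Yes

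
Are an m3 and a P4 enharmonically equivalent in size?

No

3 semitones (minor third) vs 5 semitones (perfect fourth): not equal.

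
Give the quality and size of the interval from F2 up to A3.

major tenth

F to A spans three letter names (F-G-A), plus an octave: a tenth.
Counting semitones, F2→A3 is 16, which is the major tenth.
(Equivalently, a compound major third: a major third plus an octave.)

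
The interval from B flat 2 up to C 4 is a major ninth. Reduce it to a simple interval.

Subtracting seven from the interval number removes an octave: 9 − 7 = 2.
So a major ninth is an octave plus a major second. The quality is unchanged.

M2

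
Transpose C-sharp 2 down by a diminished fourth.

G-double-sharp 1

Four letter names down from C: G.
Moving 4 semitones down from C#2 (the size of a diminished fourth) reaches G##1.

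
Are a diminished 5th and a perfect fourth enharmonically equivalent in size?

6 semitones (diminished fifth) vs 5 semitones (perfect fourth): not equal.

No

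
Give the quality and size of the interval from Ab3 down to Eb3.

P4

Descending from Ab3 to Eb3 is the same interval as ascending Eb3 to Ab3.
E to A spans four letter names (E-F-G-A): a fourth.
Eb3 to Ab3 is 5 semitones, matching the perfect fourth exactly, so the quality is perfect.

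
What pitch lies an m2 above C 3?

Two letter names up from C: D.
Moving 1 semitone up from C3 (the size of a minor second) reaches Db3.

D flat 3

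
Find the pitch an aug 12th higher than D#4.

A##5

Five letters up from D (plus an octave) reaches A.
An augmented twelfth spans 20 semitones, so from D#4 the target pitch is A##5.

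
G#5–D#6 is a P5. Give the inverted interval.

The rule of nine gives the new number: 9 − 5 = 4, so a fifth becomes a fourth.
And perfect stays perfect under inversion, so we get a perfect fourth.

perfect fourth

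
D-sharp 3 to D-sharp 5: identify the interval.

D to D is the same letter name, plus 2 octaves, so the interval is some kind of fifteenth.
D#3 to D#5 is 24 semitones, matching the perfect fifteenth exactly, so the quality is perfect.
(Equivalently, a compound perfect octave: a perfect octave plus an octave.)

perfect fifteenth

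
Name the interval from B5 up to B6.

perfect 8th

B to B is the same letter name, plus an octave: an octave.
The perfect octave spans 12 semitones, and B5 to B6 is exactly 12 semitones — so this is a perfect octave.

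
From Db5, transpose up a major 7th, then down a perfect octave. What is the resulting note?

A major seventh up from Db5 is C6.
Down a perfect octave from C6: C5 (12 semitones down).

C5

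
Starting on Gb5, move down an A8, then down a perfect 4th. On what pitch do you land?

An augmented octave down from Gb5 is Gbb4.
Down a perfect fourth from Gbb4: Dbb4 (5 semitones down).

Dbb4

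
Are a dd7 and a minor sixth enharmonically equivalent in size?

Yes

A doubly diminished seventh spans 8 semitones, and a minor sixth also spans 8 semitones — they're enharmonic.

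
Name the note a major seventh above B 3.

Counting seven letter names up from B lands on A.
A major seventh is 11 semitones; 11 semitones up from B3 gives A#4.

A-sharp 4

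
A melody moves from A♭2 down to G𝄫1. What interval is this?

A9

Descending from Ab2 to Gbb1 is the same interval as ascending Gbb1 to Ab2.
G to A spans two letter names (G-A), plus an octave, so the interval is some kind of ninth.
The major ninth is 14 semitones; here we have 15, one semitone wider: augmented.
(Equivalently, a compound augmented second: an augmented second plus an octave.)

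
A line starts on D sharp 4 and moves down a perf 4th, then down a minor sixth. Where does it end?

C double-sharp 3

Down a perfect fourth from D#4: A#3 (5 semitones down).
Down a minor sixth from A#3: C##3 (8 semitones down).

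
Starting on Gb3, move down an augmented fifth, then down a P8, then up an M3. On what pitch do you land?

Gb3 down an augmented fifth → Cbb3 (8 semitones).
Cbb3 down a perfect octave → Cbb2 (12 semitones).
A major third up from Cbb2 is Ebb2.

Ebb2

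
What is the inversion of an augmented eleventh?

diminished 5th

First reduce the compound augmented eleventh to its simple form, an augmented fourth.
Inverted interval numbers add to nine, so a fourth pairs with a fifth (4 + 5 = 9).
Quality inverts too: augmented becomes diminished. That makes the inversion a diminished fifth.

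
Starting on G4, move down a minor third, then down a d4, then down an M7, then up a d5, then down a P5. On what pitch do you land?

C3

Down a minor third from G4: E4 (3 semitones down).
E4 down a diminished fourth → B#3 (4 semitones).
B#3 down a major seventh → C#3 (11 semitones).
C#3 up a diminished fifth → G3 (6 semitones).
A perfect fifth down from G3 is C3.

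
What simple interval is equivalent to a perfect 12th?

Subtracting seven from the interval number removes an octave: 12 − 7 = 5.
So a perfect twelfth is an octave plus a perfect fifth. The quality is unchanged.

P5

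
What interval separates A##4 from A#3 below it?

Descending from A##4 to A#3 is the same interval as ascending A#3 to A##4.
A to A is the same letter name, plus an octave — that makes it an octave of some quality.
A perfect octave would be 12 semitones; A#3 to A##4 is 13, one semitone wider, so the interval is augmented.

augmented octave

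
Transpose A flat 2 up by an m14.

G flat 4

Counting seven letter names plus an octave up from A lands on G.
A minor fourteenth is 22 semitones; 22 semitones up from Ab2 gives Gb4.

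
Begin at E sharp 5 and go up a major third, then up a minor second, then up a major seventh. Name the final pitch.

Up a major third from E#5: G##5 (4 semitones up).
G##5 up a minor second → A#5 (1 semitone).
Up a major seventh from A#5: G##6 (11 semitones up).

G double-sharp 6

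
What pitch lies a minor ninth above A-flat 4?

B-double-flat 5

The ninth's letter: A up two letter names plus an octave → B.
A minor ninth spans 13 semitones, so from Ab4 the target pitch is Bbb5.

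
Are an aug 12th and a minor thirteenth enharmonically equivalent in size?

An augmented twelfth = 20 semitones = a minor thirteenth; enharmonically equal.

Yes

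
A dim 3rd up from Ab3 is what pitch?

Cbb4

Counting three letter names up from A lands on C.
A diminished third is 2 semitones; 2 semitones up from Ab3 gives Cbb4.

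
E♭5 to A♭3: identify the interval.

Descending from Eb5 to Ab3 is the same interval as ascending Ab3 to Eb5.
A to E spans five letter names (A-B-C-D-E), plus an octave — that makes it a twelfth of some quality.
Ab3 to Eb5 is 19 semitones, matching the perfect twelfth exactly, so the quality is perfect.
(Equivalently, a compound perfect fifth: a perfect fifth plus an octave.)

perfect twelfth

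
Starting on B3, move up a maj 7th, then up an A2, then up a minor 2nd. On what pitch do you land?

B3 up a major seventh → A#4 (11 semitones).
An augmented second up from A#4 is B##4.
Up a minor second from B##4: C##5 (1 semitone up).

C##5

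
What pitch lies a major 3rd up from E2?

The third takes the letter from E up to G.
Moving 4 semitones up from E2 (the size of a major third) reaches G#2.

G#2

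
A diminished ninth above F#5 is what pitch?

The ninth's letter: F up two letter names plus an octave → G.
A diminished ninth is 12 semitones; 12 semitones up from F#5 gives Gb6.

Gb6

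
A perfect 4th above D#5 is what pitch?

Four letter names up from D: G.
A perfect fourth spans 5 semitones, so from D#5 the target pitch is G#5.

G#5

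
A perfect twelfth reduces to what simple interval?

Subtracting seven from the interval number removes an octave: 12 − 7 = 5.
Quality carries through unchanged, so the simple form is a perfect fifth.

P5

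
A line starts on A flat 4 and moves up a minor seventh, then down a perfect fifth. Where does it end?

Ab4 up a minor seventh → Gb5 (10 semitones).
A perfect fifth down from Gb5 is Cb5.

C flat 5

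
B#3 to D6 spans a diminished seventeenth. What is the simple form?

diminished 3rd

Take out 2 octaves (14 from the number): 17 − 14 = 3.
That makes a diminished seventeenth a compound diminished third — 2 octaves plus a diminished third.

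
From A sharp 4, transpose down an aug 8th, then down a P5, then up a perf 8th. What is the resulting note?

D 4

An augmented octave down from A#4 is A3.
A3 down a perfect fifth → D3 (7 semitones).
Up a perfect octave from D3: D4 (12 semitones up).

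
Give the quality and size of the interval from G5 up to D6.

G to D spans five letter names (G-A-B-C-D): a fifth.
The perfect fifth spans 7 semitones, and G5 to D6 is exactly 7 semitones — so this is a perfect fifth.

P5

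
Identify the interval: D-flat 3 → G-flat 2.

Descending from Db3 to Gb2 is the same interval as ascending Gb2 to Db3.
G to D spans five letter names (G-A-B-C-D), so the interval is some kind of fifth.
Counting semitones, Gb2→Db3 is 7, which is the perfect fifth.

perfect 5th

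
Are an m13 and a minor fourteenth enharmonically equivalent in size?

A minor thirteenth is 20 semitones but a minor fourteenth is 22 semitones — different sizes.

No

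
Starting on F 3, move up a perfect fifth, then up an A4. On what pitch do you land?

F sharp 4

A perfect fifth up from F3 is C4.
An augmented fourth up from C4 is F#4.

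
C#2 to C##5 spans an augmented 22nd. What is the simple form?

Each octave removed subtracts seven from the number: 22 − 14 = 8.
That makes an augmented twenty-second a compound augmented octave — 2 octaves plus an augmented octave.

A8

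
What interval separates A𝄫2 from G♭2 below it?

Descending from Abb2 to Gb2 is the same interval as ascending Gb2 to Abb2.
G to A spans two letter names (G-A), so the interval is some kind of second.
A major second would be 2 semitones, but Gb2 to Abb2 is 1 — one semitone narrower, making it a minor second.

minor second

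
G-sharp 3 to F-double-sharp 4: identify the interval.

G to F spans seven letter names (G-A-B-C-D-E-F) — that makes it a seventh of some quality.
The major seventh spans 11 semitones, and G#3 to F##4 is exactly 11 semitones — so this is a major seventh.

major 7th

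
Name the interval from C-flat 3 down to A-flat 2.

m3

Descending from Cb3 to Ab2 is the same interval as ascending Ab2 to Cb3.
A to C spans three letter names (A-B-C) — that makes it a third of some quality.
At 3 semitones, Ab2→Cb3 falls one short of a major third: minor.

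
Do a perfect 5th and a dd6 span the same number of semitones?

7 semitones (perfect fifth) vs 6 semitones (doubly diminished sixth): not equal.

No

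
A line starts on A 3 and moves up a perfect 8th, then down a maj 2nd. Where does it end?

Up a perfect octave from A3: A4 (12 semitones up).
A major second down from A4 is G4.

G 4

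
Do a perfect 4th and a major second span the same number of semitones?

A perfect fourth is 5 semitones but a major second is 2 semitones — different sizes.

No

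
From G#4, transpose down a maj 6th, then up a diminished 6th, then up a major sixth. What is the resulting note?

Eb5

Down a major sixth from G#4: B3 (9 semitones down).
A diminished sixth up from B3 is Gb4.
Gb4 up a major sixth → Eb5 (9 semitones).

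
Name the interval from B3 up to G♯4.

major 6th

B to G spans six letter names (B-C-D-E-F-G) — that makes it a sixth of some quality.
Counting semitones, B3→G#4 is 9, which is the major sixth.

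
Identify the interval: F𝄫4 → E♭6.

F to E spans seven letter names (F-G-A-B-C-D-E), plus an octave, so the interval is some kind of fourteenth.
The major fourteenth is 23 semitones; here we have 24, one semitone wider: augmented.
(Equivalently, a compound augmented seventh: an augmented seventh plus an octave.)

A14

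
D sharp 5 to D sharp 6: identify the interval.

D to D is the same letter name, plus an octave — that makes it an octave of some quality.
The perfect octave spans 12 semitones, and D#5 to D#6 is exactly 12 semitones — so this is a perfect octave.

perfect 8th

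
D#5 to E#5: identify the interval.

M2

D to E spans two letter names (D-E), so the interval is some kind of second.
Counting semitones, D#5→E#5 is 2, which is the major second.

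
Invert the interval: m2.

Inverted interval numbers add to nine, so a second pairs with a seventh (2 + 7 = 9).
The quality also flips — minor becomes major — giving a major seventh.

M7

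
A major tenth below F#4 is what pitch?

Counting three letter names plus an octave down from F lands on D.
A major tenth is 16 semitones; 16 semitones down from F#4 gives D3.

D3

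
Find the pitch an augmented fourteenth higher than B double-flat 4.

A 6

Seven letters up from B (plus an octave) reaches A.
Moving 24 semitones up from Bbb4 (the size of an augmented fourteenth) reaches A6.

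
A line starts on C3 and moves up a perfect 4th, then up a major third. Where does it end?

Up a perfect fourth from C3: F3 (5 semitones up).
Up a major third from F3: A3 (4 semitones up).

A3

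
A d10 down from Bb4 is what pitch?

G#3

Three letters down from B (plus an octave) reaches G.
Moving 14 semitones down from Bb4 (the size of a diminished tenth) reaches G#3.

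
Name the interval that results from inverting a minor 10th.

First reduce the compound minor tenth to its simple form, a minor third.
Interval numbers invert to sum to nine: 3 + 6 = 9, so a third inverts to a sixth.
And minor becomes major under inversion, so we get a major sixth.

major sixth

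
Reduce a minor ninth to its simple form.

m2

Subtracting seven from the interval number removes an octave: 9 − 7 = 2.
So a minor ninth is an octave plus a minor second. The quality is unchanged.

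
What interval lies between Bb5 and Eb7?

P11

B to E spans four letter names (B-C-D-E), plus an octave — that makes it an eleventh of some quality.
Bb5 to Eb7 is 17 semitones, matching the perfect eleventh exactly, so the quality is perfect.
(Equivalently, a compound perfect fourth: a perfect fourth plus an octave.)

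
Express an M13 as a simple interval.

Each octave removed subtracts seven from the number: 13 − 7 = 6.
Quality carries through unchanged, so the simple form is a major sixth.

M6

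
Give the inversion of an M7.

minor second

The rule of nine gives the new number: 9 − 7 = 2, so a seventh becomes a second.
The quality also flips — major becomes minor — giving a minor second.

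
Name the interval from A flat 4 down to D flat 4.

P5

Descending from Ab4 to Db4 is the same interval as ascending Db4 to Ab4.
D to A spans five letter names (D-E-F-G-A), so the interval is some kind of fifth.
Counting semitones, Db4→Ab4 is 7, which is the perfect fifth.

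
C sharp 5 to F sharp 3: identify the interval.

perfect 12th

Descending from C#5 to F#3 is the same interval as ascending F#3 to C#5.
F to C spans five letter names (F-G-A-B-C), plus an octave — that makes it a twelfth of some quality.
Counting semitones, F#3→C#5 is 19, which is the perfect twelfth.
(Equivalently, a compound perfect fifth: a perfect fifth plus an octave.)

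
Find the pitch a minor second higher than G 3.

A-flat 3

The second takes the letter from G up to A.
Moving 1 semitone up from G3 (the size of a minor second) reaches Ab3.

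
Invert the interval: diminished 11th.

First reduce the compound diminished eleventh to its simple form, a diminished fourth.
Inverted interval numbers add to nine, so a fourth pairs with a fifth (4 + 5 = 9).
The quality also flips — diminished becomes augmented — giving an augmented fifth.

augmented 5th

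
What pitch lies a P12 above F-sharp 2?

The twelfth's letter: F up five letter names plus an octave → C.
A perfect twelfth spans 19 semitones, so from F#2 the target pitch is C#4.

C-sharp 4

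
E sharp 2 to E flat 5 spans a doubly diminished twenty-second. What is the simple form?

Take out 2 octaves (14 from the number): 22 − 14 = 8.
That makes a doubly diminished twenty-second a compound doubly diminished octave — 2 octaves plus a doubly diminished octave.

doubly diminished octave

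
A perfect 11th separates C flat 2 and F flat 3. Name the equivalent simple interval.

Take out an octave (7 from the number): 11 − 7 = 4.
That makes a perfect eleventh a compound perfect fourth — an octave plus a perfect fourth.

perfect fourth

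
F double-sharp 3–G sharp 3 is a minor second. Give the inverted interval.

Interval numbers invert to sum to nine: 2 + 7 = 9, so a second inverts to a seventh.
The quality also flips — minor becomes major — giving a major seventh.

major 7th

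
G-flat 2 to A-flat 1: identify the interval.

Descending from Gb2 to Ab1 is the same interval as ascending Ab1 to Gb2.
A to G spans seven letter names (A-B-C-D-E-F-G) — that makes it a seventh of some quality.
Ab1 to Gb2 is 10 semitones, a half step short of the major seventh (11), so this is minor.

m7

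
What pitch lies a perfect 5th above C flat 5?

G flat 5

The fifth takes the letter from C up to G.
A perfect fifth spans 7 semitones, so from Cb5 the target pitch is Gb5.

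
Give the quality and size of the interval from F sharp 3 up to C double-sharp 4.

F to C spans five letter names (F-G-A-B-C) — that makes it a fifth of some quality.
A perfect fifth would be 7 semitones; F#3 to C##4 is 8, one semitone wider, so the interval is augmented.

A5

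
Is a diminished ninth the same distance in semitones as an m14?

12 semitones (diminished ninth) vs 22 semitones (minor fourteenth): not equal.

No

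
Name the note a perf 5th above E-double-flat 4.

B-double-flat 4

Five letter names up from E: B.
Moving 7 semitones up from Ebb4 (the size of a perfect fifth) reaches Bbb4.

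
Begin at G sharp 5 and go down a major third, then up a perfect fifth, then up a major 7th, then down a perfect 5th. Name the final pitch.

Down a major third from G#5: E5 (4 semitones down).
A perfect fifth up from E5 is B5.
A major seventh up from B5 is A#6.
Down a perfect fifth from A#6: D#6 (7 semitones down).

D sharp 6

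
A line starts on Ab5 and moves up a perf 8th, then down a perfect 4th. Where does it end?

Eb6

A perfect octave up from Ab5 is Ab6.
A perfect fourth down from Ab6 is Eb6.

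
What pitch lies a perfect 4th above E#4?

Counting four letter names up from E lands on A.
A perfect fourth spans 5 semitones, so from E#4 the target pitch is A#4.

A#4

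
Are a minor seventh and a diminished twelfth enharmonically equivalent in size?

No

10 semitones (minor seventh) vs 18 semitones (diminished twelfth): not equal.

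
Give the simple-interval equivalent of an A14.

augmented seventh

Subtracting seven from the interval number removes an octave: 14 − 7 = 7.
So an augmented fourteenth is an octave plus an augmented seventh. The quality is unchanged.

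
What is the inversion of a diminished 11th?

First reduce the compound diminished eleventh to its simple form, a diminished fourth.
Interval numbers invert to sum to nine: 4 + 5 = 9, so a fourth inverts to a fifth.
The quality also flips — diminished becomes augmented — giving an augmented fifth.

A5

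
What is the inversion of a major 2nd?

minor 7th

The rule of nine gives the new number: 9 − 2 = 7, so a second becomes a seventh.
Quality inverts too: major becomes minor. That makes the inversion a minor seventh.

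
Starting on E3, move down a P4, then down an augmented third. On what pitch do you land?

Gb2

A perfect fourth down from E3 is B2.
An augmented third down from B2 is Gb2.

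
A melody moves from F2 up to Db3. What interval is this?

minor sixth

F to D spans six letter names (F-G-A-B-C-D), so the interval is some kind of sixth.
At 8 semitones, F2→Db3 falls one short of a major sixth: minor.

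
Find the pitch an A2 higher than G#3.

Counting two letter names up from G lands on A.
An augmented second is 3 semitones; 3 semitones up from G#3 gives A##3.

A##3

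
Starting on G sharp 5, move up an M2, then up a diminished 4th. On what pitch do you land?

A major second up from G#5 is A#5.
A diminished fourth up from A#5 is D6.

D 6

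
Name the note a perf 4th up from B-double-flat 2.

E-double-flat 3

Counting four letter names up from B lands on E.
A perfect fourth spans 5 semitones, so from Bbb2 the target pitch is Ebb3.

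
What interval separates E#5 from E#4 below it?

perfect octave

Descending from E#5 to E#4 is the same interval as ascending E#4 to E#5.
E to E is the same letter name, plus an octave — that makes it an octave of some quality.
Counting semitones, E#4→E#5 is 12, which is the perfect octave.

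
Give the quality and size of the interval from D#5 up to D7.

D to D is the same letter name, plus 2 octaves: a fifteenth.
The perfect fifteenth is 24 semitones; here we have 23, one semitone narrower: diminished.
(Equivalently, a compound diminished octave: a diminished octave plus an octave.)

diminished fifteenth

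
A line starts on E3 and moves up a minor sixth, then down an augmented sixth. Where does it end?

Up a minor sixth from E3: C4 (8 semitones up).
Down an augmented sixth from C4: Ebb3 (10 semitones down).

Ebb3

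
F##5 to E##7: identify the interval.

F to E spans seven letter names (F-G-A-B-C-D-E), plus an octave: a fourteenth.
The major fourteenth spans 23 semitones, and F##5 to E##7 is exactly 23 semitones — so this is a major fourteenth.
(Equivalently, a compound major seventh: a major seventh plus an octave.)

major fourteenth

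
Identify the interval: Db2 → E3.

augmented ninth

D to E spans two letter names (D-E), plus an octave: a ninth.
The major ninth is 14 semitones; here we have 15, one semitone wider: augmented.
(Equivalently, a compound augmented second: an augmented second plus an octave.)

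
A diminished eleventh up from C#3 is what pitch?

F4

Counting four letter names plus an octave up from C lands on F.
Moving 16 semitones up from C#3 (the size of a diminished eleventh) reaches F4.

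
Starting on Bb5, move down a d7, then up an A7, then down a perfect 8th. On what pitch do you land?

Down a diminished seventh from Bb5: C#5 (9 semitones down).
An augmented seventh up from C#5 is B##5.
B##5 down a perfect octave → B##4 (12 semitones).

B##4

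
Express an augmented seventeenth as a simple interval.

A3

Each octave removed subtracts seven from the number: 17 − 14 = 3.
So an augmented seventeenth is 2 octaves plus an augmented third. The quality is unchanged.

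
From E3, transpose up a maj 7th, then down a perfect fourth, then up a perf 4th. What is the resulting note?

A major seventh up from E3 is D#4.
A perfect fourth down from D#4 is A#3.
A#3 up a perfect fourth → D#4 (5 semitones).

D#4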